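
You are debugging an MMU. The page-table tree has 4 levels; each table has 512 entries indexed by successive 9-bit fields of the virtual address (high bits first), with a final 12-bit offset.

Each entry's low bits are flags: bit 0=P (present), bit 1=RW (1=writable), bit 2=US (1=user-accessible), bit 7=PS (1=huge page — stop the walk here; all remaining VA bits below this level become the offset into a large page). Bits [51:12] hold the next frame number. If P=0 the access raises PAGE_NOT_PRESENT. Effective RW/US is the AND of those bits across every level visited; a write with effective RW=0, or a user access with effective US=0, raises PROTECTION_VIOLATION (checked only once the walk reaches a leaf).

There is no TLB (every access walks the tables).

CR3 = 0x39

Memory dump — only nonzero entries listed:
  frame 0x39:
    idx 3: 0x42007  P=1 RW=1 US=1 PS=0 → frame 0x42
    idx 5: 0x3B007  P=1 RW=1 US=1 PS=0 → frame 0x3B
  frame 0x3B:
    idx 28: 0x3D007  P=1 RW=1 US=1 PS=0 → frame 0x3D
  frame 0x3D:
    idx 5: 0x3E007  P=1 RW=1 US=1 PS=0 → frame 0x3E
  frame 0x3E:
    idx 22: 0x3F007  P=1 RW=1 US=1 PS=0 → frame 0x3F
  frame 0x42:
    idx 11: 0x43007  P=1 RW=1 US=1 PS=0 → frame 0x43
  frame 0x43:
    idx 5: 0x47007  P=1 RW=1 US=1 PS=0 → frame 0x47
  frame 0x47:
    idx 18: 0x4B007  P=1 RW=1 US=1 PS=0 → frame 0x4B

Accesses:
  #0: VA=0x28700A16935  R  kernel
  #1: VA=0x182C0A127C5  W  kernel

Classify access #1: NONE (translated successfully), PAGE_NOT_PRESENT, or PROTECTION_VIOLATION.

Per-access translation:
#0 VA=0x28700A16935 (r,kernel):
  lvl0: tbl 0x39, slot 5 ⇒ 0x3B007 (P1/RW1/US1/PS0)
  lvl1: tbl 0x3B, slot 28 ⇒ 0x3D007 (P1/RW1/US1/PS0)
  lvl2: tbl 0x3D, slot 5 ⇒ 0x3E007 (P1/RW1/US1/PS0)
  lvl3: tbl 0x3E, slot 22 ⇒ 0x3F007 (P1/RW1/US1/PS0)
  → PA=0x3F935  (4 entries read)
#1 VA=0x182C0A127C5 (w,kernel):
  lvl0: tbl 0x39, slot 3 ⇒ 0x42007 (P1/RW1/US1/PS0)
  lvl1: tbl 0x42, slot 11 ⇒ 0x43007 (P1/RW1/US1/PS0)
  lvl2: tbl 0x43, slot 5 ⇒ 0x47007 (P1/RW1/US1/PS0)
  lvl3: tbl 0x47, slot 18 ⇒ 0x4B007 (P1/RW1/US1/PS0)
  → PA=0x4B7C5  (4 entries read)

Access #1 fault: NONE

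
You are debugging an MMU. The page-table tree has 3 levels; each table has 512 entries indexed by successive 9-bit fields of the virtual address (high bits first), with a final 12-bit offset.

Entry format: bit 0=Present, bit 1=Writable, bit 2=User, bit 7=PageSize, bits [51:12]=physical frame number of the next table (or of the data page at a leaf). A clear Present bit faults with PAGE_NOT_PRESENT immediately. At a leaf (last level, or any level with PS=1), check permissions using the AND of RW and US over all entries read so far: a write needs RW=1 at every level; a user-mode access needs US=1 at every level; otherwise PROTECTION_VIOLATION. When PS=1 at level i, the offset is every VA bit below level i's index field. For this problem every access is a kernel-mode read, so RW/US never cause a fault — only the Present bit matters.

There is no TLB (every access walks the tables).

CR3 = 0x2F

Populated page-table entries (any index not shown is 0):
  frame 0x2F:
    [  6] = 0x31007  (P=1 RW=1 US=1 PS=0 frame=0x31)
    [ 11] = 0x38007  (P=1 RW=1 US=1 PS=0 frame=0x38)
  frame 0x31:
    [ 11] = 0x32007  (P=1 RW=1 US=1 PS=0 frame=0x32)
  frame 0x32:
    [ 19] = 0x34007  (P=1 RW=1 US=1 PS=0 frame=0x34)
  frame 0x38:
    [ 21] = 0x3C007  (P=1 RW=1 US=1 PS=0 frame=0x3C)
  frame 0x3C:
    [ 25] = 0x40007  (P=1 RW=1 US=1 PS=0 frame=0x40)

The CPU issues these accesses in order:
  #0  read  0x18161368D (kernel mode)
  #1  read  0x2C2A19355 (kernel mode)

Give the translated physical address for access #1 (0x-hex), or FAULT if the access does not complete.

Walk each access:
#0 VA=0x18161368D (r,kernel):
  lvl0: tbl 0x2F, slot 6 ⇒ 0x31007 (P1/RW1/US1/PS0)
  lvl1: tbl 0x31, slot 11 ⇒ 0x32007 (P1/RW1/US1/PS0)
  lvl2: tbl 0x32, slot 19 ⇒ 0x34007 (P1/RW1/US1/PS0)
  ✓ 0x3468D  — 3 lookups
#1 VA=0x2C2A19355 (r,kernel):
  lvl0: tbl 0x2F, slot 11 ⇒ 0x38007 (P1/RW1/US1/PS0)
  lvl1: tbl 0x38, slot 21 ⇒ 0x3C007 (P1/RW1/US1/PS0)
  lvl2: tbl 0x3C, slot 25 ⇒ 0x40007 (P1/RW1/US1/PS0)
  ✓ 0x40355  — 3 lookups

Access #1 PA: 0x40355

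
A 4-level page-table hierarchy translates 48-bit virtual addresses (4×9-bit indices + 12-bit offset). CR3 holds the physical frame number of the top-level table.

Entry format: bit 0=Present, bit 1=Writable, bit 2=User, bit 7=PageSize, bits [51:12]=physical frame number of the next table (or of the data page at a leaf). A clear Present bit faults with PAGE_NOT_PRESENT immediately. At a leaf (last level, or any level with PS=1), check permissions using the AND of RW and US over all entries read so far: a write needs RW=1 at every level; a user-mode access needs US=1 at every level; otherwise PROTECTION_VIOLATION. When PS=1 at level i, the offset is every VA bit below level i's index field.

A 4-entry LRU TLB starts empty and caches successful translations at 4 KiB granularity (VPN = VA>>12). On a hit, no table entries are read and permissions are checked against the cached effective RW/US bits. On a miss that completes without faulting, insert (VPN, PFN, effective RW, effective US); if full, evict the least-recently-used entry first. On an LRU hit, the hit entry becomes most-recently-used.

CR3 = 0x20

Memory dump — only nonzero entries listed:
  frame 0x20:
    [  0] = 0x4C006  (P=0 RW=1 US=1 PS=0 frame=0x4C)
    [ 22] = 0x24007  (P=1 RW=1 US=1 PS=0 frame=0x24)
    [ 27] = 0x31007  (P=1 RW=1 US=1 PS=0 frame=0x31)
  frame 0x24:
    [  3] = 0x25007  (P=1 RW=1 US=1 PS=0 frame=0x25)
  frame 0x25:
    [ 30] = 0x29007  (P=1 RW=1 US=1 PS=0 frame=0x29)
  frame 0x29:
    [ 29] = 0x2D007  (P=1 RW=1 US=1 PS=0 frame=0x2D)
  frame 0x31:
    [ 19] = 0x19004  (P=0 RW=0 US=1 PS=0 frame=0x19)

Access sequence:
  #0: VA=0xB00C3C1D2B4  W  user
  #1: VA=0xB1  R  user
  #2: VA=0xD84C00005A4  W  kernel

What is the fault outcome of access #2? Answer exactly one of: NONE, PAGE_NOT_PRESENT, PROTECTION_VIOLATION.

Walk each access:
#0 VA=0xB00C3C1D2B4 (w,user):
  L0 @0x20[22] → 0x24007  P=1,RW=1,US=1,PS=0
  L1 @0x24[3] → 0x25007  P=1,RW=1,US=1,PS=0
  L2 @0x25[30] → 0x29007  P=1,RW=1,US=1,PS=0
  L3 @0x29[29] → 0x2D007  P=1,RW=1,US=1,PS=0
  ✓ 0x2D2B4  — 4 lookups
#1 VA=0xB1 (r,user):
  L0 @0x20[0] → 0x4C006  P=0,RW=1,US=1,PS=0
  ⇒ fault: PAGE_NOT_PRESENT  — 1 lookups
#2 VA=0xD84C00005A4 (w,kernel):
  L0 @0x20[27] → 0x31007  P=1,RW=1,US=1,PS=0
  L1 @0x31[19] → 0x19004  P=0,RW=0,US=1,PS=0
  ⇒ fault: PAGE_NOT_PRESENT  — 2 lookups

Access #2 fault: PAGE_NOT_PRESENT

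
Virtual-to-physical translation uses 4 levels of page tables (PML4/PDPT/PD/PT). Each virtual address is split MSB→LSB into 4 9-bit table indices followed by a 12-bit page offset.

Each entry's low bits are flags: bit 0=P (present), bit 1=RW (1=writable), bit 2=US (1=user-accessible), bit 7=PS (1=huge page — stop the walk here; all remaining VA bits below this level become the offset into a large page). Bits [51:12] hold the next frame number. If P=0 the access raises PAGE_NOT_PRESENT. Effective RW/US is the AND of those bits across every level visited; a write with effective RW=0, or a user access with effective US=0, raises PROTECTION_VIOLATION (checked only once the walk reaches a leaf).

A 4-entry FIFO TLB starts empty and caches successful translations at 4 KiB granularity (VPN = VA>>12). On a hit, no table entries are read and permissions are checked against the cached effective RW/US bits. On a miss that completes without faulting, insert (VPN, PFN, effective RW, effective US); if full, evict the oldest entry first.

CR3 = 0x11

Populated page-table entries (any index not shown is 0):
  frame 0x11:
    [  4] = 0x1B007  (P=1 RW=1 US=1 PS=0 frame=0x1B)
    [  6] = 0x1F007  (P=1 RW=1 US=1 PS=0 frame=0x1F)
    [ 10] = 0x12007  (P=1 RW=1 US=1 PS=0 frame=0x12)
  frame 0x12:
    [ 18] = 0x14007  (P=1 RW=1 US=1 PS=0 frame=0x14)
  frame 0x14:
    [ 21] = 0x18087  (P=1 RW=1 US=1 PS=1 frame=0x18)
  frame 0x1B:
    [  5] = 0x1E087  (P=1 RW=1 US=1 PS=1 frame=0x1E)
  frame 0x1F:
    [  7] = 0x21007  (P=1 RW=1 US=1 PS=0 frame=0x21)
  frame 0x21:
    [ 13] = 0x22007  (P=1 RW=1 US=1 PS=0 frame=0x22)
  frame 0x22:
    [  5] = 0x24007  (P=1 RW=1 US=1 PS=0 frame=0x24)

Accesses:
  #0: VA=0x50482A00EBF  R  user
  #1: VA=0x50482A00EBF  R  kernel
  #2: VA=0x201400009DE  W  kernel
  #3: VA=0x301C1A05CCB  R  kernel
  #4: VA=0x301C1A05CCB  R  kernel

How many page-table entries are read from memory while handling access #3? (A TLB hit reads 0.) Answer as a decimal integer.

Walk each access:
#0 VA=0x50482A00EBF (r,user):
  L0: frame=0x11 idx=10 entry=0x12007 [P=1 RW=1 US=1 PS=0]
  L1: frame=0x12 idx=18 entry=0x14007 [P=1 RW=1 US=1 PS=0]
  L2: frame=0x14 idx=21 entry=0x18087 [P=1 RW=1 US=1 PS=1]
  → PA=0x18EBF (huge @L2)  (3 entries read)
#1 VA=0x50482A00EBF (r,kernel):
  TLB hit vpn=0x50482A00 → PA=0x18EBF
#2 VA=0x201400009DE (w,kernel):
  L0: frame=0x11 idx=4 entry=0x1B007 [P=1 RW=1 US=1 PS=0]
  L1: frame=0x1B idx=5 entry=0x1E087 [P=1 RW=1 US=1 PS=1]
  → PA=0x1E9DE (huge @L1)  (2 entries read)
#3 VA=0x301C1A05CCB (r,kernel):
  L0: frame=0x11 idx=6 entry=0x1F007 [P=1 RW=1 US=1 PS=0]
  L1: frame=0x1F idx=7 entry=0x21007 [P=1 RW=1 US=1 PS=0]
  L2: frame=0x21 idx=13 entry=0x22007 [P=1 RW=1 US=1 PS=0]
  L3: frame=0x22 idx=5 entry=0x24007 [P=1 RW=1 US=1 PS=0]
  → PA=0x24CCB  (4 entries read)
#4 VA=0x301C1A05CCB (r,kernel):
  TLB hit vpn=0x301C1A05 → PA=0x24CCB

Entries read for #3: 4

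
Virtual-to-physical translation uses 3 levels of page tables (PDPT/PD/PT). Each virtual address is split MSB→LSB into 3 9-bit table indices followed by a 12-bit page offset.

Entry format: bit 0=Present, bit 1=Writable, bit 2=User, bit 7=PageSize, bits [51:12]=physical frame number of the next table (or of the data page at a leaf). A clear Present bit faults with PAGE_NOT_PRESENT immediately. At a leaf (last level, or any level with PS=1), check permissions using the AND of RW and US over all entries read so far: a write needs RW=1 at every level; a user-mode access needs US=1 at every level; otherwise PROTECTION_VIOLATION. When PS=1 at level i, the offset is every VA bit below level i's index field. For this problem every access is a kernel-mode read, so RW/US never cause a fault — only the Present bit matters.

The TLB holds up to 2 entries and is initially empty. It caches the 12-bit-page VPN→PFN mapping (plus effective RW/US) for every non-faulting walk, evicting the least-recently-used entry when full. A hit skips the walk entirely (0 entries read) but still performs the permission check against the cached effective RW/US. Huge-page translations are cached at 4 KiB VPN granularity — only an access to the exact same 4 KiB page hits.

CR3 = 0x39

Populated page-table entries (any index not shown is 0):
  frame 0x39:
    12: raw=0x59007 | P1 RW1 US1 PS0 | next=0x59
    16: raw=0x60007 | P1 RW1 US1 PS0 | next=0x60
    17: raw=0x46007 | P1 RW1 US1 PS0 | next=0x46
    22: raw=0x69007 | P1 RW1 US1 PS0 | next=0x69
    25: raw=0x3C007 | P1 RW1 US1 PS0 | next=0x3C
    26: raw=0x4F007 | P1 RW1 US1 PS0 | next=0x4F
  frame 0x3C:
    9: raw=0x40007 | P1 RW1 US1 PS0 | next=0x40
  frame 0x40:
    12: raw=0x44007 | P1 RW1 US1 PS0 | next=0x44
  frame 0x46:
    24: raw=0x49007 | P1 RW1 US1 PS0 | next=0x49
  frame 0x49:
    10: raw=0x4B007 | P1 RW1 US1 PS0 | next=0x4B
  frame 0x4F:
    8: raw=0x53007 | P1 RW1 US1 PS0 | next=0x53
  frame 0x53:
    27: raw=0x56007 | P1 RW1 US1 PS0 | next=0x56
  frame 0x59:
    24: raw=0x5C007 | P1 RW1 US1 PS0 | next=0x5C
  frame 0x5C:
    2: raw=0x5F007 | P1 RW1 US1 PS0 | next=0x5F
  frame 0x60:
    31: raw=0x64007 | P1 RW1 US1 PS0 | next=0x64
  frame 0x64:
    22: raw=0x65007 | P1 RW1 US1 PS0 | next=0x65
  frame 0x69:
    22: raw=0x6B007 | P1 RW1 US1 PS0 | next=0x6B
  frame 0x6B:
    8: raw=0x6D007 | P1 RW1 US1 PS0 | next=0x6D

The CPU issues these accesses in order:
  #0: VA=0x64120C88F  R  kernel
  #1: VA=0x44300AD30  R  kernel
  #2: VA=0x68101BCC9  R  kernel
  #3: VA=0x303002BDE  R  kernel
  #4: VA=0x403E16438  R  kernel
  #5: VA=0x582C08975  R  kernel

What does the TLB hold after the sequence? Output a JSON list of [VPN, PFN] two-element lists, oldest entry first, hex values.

Trace:
#0 VA=0x64120C88F (r,kernel):
  lvl0: tbl 0x39, slot 25 ⇒ 0x3C007 (P1/RW1/US1/PS0)
  lvl1: tbl 0x3C, slot 9 ⇒ 0x40007 (P1/RW1/US1/PS0)
  lvl2: tbl 0x40, slot 12 ⇒ 0x44007 (P1/RW1/US1/PS0)
  → PA=0x4488F  (3 entries read)
#1 VA=0x44300AD30 (r,kernel):
  lvl0: tbl 0x39, slot 17 ⇒ 0x46007 (P1/RW1/US1/PS0)
  lvl1: tbl 0x46, slot 24 ⇒ 0x49007 (P1/RW1/US1/PS0)
  lvl2: tbl 0x49, slot 10 ⇒ 0x4B007 (P1/RW1/US1/PS0)
  → PA=0x4BD30  (3 entries read)
#2 VA=0x68101BCC9 (r,kernel):
  lvl0: tbl 0x39, slot 26 ⇒ 0x4F007 (P1/RW1/US1/PS0)
  lvl1: tbl 0x4F, slot 8 ⇒ 0x53007 (P1/RW1/US1/PS0)
  lvl2: tbl 0x53, slot 27 ⇒ 0x56007 (P1/RW1/US1/PS0)
  → PA=0x56CC9  (3 entries read)
#3 VA=0x303002BDE (r,kernel):
  lvl0: tbl 0x39, slot 12 ⇒ 0x59007 (P1/RW1/US1/PS0)
  lvl1: tbl 0x59, slot 24 ⇒ 0x5C007 (P1/RW1/US1/PS0)
  lvl2: tbl 0x5C, slot 2 ⇒ 0x5F007 (P1/RW1/US1/PS0)
  → PA=0x5FBDE  (3 entries read)
#4 VA=0x403E16438 (r,kernel):
  lvl0: tbl 0x39, slot 16 ⇒ 0x60007 (P1/RW1/US1/PS0)
  lvl1: tbl 0x60, slot 31 ⇒ 0x64007 (P1/RW1/US1/PS0)
  lvl2: tbl 0x64, slot 22 ⇒ 0x65007 (P1/RW1/US1/PS0)
  → PA=0x65438  (3 entries read)
#5 VA=0x582C08975 (r,kernel):
  lvl0: tbl 0x39, slot 22 ⇒ 0x69007 (P1/RW1/US1/PS0)
  lvl1: tbl 0x69, slot 22 ⇒ 0x6B007 (P1/RW1/US1/PS0)
  lvl2: tbl 0x6B, slot 8 ⇒ 0x6D007 (P1/RW1/US1/PS0)
  → PA=0x6D975  (3 entries read)

TLB: [["0x403E16", "0x65"], ["0x582C08", "0x6D"]]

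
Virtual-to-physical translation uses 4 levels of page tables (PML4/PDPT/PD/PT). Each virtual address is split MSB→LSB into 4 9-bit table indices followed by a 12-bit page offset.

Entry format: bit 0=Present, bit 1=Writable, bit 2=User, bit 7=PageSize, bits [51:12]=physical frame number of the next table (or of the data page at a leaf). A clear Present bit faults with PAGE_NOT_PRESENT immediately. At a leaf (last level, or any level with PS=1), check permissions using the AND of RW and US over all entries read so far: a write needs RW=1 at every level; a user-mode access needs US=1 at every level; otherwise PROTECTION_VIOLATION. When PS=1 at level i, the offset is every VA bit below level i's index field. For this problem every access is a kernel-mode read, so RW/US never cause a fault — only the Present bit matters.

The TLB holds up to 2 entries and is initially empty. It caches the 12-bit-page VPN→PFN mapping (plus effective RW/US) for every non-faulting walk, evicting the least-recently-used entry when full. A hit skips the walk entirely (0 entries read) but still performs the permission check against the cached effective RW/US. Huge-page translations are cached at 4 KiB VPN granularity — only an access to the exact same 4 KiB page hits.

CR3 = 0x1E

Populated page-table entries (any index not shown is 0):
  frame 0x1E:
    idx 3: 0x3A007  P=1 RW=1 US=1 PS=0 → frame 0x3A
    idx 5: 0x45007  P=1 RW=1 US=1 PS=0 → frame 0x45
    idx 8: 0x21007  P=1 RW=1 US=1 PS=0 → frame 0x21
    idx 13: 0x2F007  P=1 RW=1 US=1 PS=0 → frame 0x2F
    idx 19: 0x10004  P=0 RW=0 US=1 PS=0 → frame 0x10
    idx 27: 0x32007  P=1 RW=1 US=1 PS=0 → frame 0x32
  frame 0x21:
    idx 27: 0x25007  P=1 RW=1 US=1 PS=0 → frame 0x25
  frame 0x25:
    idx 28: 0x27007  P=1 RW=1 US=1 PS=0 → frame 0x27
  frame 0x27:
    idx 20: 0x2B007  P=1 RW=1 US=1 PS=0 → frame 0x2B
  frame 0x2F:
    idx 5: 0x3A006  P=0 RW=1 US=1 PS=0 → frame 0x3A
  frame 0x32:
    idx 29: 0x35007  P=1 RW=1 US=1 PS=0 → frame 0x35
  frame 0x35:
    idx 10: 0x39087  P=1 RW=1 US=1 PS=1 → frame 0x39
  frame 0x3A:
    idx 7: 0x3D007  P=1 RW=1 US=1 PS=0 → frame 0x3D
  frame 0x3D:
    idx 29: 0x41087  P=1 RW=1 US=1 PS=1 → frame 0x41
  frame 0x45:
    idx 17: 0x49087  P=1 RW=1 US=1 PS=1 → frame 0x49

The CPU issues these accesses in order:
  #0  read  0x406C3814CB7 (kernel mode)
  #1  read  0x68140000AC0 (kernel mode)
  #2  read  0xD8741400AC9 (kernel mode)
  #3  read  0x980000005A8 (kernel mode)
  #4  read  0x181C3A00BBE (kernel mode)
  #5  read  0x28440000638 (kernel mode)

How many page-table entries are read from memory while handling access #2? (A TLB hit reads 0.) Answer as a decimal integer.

Trace:
#0 VA=0x406C3814CB7 (r,kernel):
  L0: frame=0x1E idx=8 entry=0x21007 [P=1 RW=1 US=1 PS=0]
  L1: frame=0x21 idx=27 entry=0x25007 [P=1 RW=1 US=1 PS=0]
  L2: frame=0x25 idx=28 entry=0x27007 [P=1 RW=1 US=1 PS=0]
  L3: frame=0x27 idx=20 entry=0x2B007 [P=1 RW=1 US=1 PS=0]
  → PA=0x2BCB7  (4 entries read)
#1 VA=0x68140000AC0 (r,kernel):
  L0: frame=0x1E idx=13 entry=0x2F007 [P=1 RW=1 US=1 PS=0]
  L1: frame=0x2F idx=5 entry=0x3A006 [P=0 RW=1 US=1 PS=0]
  ⇒ fault: PAGE_NOT_PRESENT  — 2 lookups
#2 VA=0xD8741400AC9 (r,kernel):
  L0: frame=0x1E idx=27 entry=0x32007 [P=1 RW=1 US=1 PS=0]
  L1: frame=0x32 idx=29 entry=0x35007 [P=1 RW=1 US=1 PS=0]
  L2: frame=0x35 idx=10 entry=0x39087 [P=1 RW=1 US=1 PS=1]
  → PA=0x39AC9 (huge @L2)  (3 entries read)
#3 VA=0x980000005A8 (r,kernel):
  L0: frame=0x1E idx=19 entry=0x10004 [P=0 RW=0 US=1 PS=0]
  ⇒ fault: PAGE_NOT_PRESENT  — 1 lookups
#4 VA=0x181C3A00BBE (r,kernel):
  L0: frame=0x1E idx=3 entry=0x3A007 [P=1 RW=1 US=1 PS=0]
  L1: frame=0x3A idx=7 entry=0x3D007 [P=1 RW=1 US=1 PS=0]
  L2: frame=0x3D idx=29 entry=0x41087 [P=1 RW=1 US=1 PS=1]
  → PA=0x41BBE (huge @L2)  (3 entries read)
#5 VA=0x28440000638 (r,kernel):
  L0: frame=0x1E idx=5 entry=0x45007 [P=1 RW=1 US=1 PS=0]
  L1: frame=0x45 idx=17 entry=0x49087 [P=1 RW=1 US=1 PS=1]
  → PA=0x49638 (huge @L1)  (2 entries read)

Entries read for #2: 3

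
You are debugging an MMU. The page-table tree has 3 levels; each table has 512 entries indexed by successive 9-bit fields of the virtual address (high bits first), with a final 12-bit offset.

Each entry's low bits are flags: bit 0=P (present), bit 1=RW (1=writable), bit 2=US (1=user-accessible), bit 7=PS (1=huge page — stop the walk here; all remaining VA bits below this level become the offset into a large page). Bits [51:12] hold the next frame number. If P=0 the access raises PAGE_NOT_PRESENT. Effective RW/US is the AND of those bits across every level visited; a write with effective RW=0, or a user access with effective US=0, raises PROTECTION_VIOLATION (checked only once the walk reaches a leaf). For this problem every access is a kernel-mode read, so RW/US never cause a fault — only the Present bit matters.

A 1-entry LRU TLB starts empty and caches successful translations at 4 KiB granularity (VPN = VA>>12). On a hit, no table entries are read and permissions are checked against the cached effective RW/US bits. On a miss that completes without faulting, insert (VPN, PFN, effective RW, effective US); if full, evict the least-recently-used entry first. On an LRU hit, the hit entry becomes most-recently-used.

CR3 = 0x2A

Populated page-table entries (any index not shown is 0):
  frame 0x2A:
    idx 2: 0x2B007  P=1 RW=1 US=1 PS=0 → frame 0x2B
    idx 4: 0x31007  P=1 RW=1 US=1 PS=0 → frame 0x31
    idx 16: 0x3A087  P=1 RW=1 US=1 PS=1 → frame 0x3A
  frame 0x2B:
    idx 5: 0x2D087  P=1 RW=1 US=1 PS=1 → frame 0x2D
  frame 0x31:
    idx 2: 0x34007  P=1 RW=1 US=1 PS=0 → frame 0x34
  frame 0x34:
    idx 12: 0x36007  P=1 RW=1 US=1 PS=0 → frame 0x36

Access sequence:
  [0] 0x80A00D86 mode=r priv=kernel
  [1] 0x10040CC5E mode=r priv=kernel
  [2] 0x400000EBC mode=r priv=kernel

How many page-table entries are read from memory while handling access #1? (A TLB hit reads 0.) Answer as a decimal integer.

Per-access translation:
#0 VA=0x80A00D86 (r,kernel):
  L0: frame=0x2A idx=2 entry=0x2B007 [P=1 RW=1 US=1 PS=0]
  L1: frame=0x2B idx=5 entry=0x2D087 [P=1 RW=1 US=1 PS=1]
  → PA=0x2DD86 (huge @L1)  (2 entries read)
#1 VA=0x10040CC5E (r,kernel):
  L0: frame=0x2A idx=4 entry=0x31007 [P=1 RW=1 US=1 PS=0]
  L1: frame=0x31 idx=2 entry=0x34007 [P=1 RW=1 US=1 PS=0]
  L2: frame=0x34 idx=12 entry=0x36007 [P=1 RW=1 US=1 PS=0]
  → PA=0x36C5E  (3 entries read)
#2 VA=0x400000EBC (r,kernel):
  L0: frame=0x2A idx=16 entry=0x3A087 [P=1 RW=1 US=1 PS=1]
  → PA=0x3AEBC (huge @L0)  (1 entries read)

Entries read for #1: 3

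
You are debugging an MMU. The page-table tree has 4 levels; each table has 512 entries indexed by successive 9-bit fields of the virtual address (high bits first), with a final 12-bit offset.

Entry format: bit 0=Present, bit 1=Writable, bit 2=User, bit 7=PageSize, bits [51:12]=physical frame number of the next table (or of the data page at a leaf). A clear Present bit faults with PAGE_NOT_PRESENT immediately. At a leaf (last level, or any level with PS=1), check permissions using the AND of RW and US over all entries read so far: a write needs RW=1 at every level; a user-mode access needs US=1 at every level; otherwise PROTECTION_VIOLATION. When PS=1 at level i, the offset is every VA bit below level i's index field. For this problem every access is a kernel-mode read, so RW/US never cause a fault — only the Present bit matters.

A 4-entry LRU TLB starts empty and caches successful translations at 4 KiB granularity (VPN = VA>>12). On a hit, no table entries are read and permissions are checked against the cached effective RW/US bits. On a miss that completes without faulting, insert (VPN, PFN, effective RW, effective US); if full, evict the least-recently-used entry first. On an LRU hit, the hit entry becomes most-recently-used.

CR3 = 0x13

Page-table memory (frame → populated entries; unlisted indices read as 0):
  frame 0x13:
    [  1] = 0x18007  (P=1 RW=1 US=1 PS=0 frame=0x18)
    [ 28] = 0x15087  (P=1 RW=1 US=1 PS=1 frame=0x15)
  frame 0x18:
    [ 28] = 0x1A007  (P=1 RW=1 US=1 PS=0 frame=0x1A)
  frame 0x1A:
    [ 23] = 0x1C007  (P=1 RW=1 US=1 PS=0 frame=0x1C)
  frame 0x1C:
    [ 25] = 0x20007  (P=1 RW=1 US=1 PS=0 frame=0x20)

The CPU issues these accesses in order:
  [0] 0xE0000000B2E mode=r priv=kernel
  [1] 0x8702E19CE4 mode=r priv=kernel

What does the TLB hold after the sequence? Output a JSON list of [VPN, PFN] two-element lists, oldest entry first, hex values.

Walk each access:
#0 VA=0xE0000000B2E (r,kernel):
  [0] read 0x13 idx=28: raw=0x15087 flags P=1 W=1 U=1 S=1
  ✓ 0x15B2E (huge @L0)  — 1 lookups
#1 VA=0x8702E19CE4 (r,kernel):
  [0] read 0x13 idx=1: raw=0x18007 flags P=1 W=1 U=1 S=0
  [1] read 0x18 idx=28: raw=0x1A007 flags P=1 W=1 U=1 S=0
  [2] read 0x1A idx=23: raw=0x1C007 flags P=1 W=1 U=1 S=0
  [3] read 0x1C idx=25: raw=0x20007 flags P=1 W=1 U=1 S=0
  ✓ 0x20CE4  — 4 lookups

TLB: [["0xE0000000", "0x15"], ["0x8702E19", "0x20"]]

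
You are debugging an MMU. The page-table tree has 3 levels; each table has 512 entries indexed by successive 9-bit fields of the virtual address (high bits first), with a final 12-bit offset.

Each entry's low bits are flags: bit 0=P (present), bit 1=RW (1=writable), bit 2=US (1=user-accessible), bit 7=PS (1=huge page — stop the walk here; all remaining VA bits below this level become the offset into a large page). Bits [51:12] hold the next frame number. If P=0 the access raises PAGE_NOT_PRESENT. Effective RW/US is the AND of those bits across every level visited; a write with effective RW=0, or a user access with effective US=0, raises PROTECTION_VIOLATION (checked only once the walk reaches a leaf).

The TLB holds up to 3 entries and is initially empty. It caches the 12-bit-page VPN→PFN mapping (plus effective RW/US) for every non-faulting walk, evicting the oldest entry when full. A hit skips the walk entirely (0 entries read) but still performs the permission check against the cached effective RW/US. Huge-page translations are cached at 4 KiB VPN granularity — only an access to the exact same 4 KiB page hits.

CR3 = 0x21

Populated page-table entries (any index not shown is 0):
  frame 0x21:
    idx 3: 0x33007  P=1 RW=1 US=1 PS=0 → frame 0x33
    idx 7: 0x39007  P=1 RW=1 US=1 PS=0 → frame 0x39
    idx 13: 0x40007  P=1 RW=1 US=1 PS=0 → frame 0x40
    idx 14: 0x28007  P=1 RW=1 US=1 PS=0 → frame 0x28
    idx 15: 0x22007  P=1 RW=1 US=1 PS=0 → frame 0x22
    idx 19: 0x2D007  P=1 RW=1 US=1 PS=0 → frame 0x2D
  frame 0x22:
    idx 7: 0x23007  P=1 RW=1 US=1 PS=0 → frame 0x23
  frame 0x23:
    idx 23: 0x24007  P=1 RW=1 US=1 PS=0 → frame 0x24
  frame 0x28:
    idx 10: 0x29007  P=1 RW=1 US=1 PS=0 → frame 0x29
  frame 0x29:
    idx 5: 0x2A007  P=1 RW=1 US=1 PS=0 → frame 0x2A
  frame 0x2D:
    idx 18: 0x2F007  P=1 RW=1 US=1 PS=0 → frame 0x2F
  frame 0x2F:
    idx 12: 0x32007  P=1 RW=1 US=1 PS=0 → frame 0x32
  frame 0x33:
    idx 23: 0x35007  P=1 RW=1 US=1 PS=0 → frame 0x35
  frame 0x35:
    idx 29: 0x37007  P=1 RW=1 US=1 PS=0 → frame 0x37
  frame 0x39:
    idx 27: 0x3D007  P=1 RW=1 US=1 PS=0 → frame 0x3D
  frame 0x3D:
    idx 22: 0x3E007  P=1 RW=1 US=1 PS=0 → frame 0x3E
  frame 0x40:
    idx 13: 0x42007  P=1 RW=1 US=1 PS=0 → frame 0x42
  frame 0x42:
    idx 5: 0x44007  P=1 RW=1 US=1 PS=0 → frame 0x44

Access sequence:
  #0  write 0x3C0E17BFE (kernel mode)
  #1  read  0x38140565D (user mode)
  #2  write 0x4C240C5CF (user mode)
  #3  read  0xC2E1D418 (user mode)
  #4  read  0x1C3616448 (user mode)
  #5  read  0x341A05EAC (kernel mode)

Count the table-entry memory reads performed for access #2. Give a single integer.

Trace:
#0 VA=0x3C0E17BFE (w,kernel):
  L0 @0x21[15] → 0x22007  P=1,RW=1,US=1,PS=0
  L1 @0x22[7] → 0x23007  P=1,RW=1,US=1,PS=0
  L2 @0x23[23] → 0x24007  P=1,RW=1,US=1,PS=0
  ⇒ phys 0x24BFE  [3 reads]
#1 VA=0x38140565D (r,user):
  L0 @0x21[14] → 0x28007  P=1,RW=1,US=1,PS=0
  L1 @0x28[10] → 0x29007  P=1,RW=1,US=1,PS=0
  L2 @0x29[5] → 0x2A007  P=1,RW=1,US=1,PS=0
  ⇒ phys 0x2A65D  [3 reads]
#2 VA=0x4C240C5CF (w,user):
  L0 @0x21[19] → 0x2D007  P=1,RW=1,US=1,PS=0
  L1 @0x2D[18] → 0x2F007  P=1,RW=1,US=1,PS=0
  L2 @0x2F[12] → 0x32007  P=1,RW=1,US=1,PS=0
  ⇒ phys 0x325CF  [3 reads]
#3 VA=0xC2E1D418 (r,user):
  L0 @0x21[3] → 0x33007  P=1,RW=1,US=1,PS=0
  L1 @0x33[23] → 0x35007  P=1,RW=1,US=1,PS=0
  L2 @0x35[29] → 0x37007  P=1,RW=1,US=1,PS=0
  ⇒ phys 0x37418  [3 reads]
#4 VA=0x1C3616448 (r,user):
  L0 @0x21[7] → 0x39007  P=1,RW=1,US=1,PS=0
  L1 @0x39[27] → 0x3D007  P=1,RW=1,US=1,PS=0
  L2 @0x3D[22] → 0x3E007  P=1,RW=1,US=1,PS=0
  ⇒ phys 0x3E448  [3 reads]
#5 VA=0x341A05EAC (r,kernel):
  L0 @0x21[13] → 0x40007  P=1,RW=1,US=1,PS=0
  L1 @0x40[13] → 0x42007  P=1,RW=1,US=1,PS=0
  L2 @0x42[5] → 0x44007  P=1,RW=1,US=1,PS=0
  ⇒ phys 0x44EAC  [3 reads]

Entries read for #2: 3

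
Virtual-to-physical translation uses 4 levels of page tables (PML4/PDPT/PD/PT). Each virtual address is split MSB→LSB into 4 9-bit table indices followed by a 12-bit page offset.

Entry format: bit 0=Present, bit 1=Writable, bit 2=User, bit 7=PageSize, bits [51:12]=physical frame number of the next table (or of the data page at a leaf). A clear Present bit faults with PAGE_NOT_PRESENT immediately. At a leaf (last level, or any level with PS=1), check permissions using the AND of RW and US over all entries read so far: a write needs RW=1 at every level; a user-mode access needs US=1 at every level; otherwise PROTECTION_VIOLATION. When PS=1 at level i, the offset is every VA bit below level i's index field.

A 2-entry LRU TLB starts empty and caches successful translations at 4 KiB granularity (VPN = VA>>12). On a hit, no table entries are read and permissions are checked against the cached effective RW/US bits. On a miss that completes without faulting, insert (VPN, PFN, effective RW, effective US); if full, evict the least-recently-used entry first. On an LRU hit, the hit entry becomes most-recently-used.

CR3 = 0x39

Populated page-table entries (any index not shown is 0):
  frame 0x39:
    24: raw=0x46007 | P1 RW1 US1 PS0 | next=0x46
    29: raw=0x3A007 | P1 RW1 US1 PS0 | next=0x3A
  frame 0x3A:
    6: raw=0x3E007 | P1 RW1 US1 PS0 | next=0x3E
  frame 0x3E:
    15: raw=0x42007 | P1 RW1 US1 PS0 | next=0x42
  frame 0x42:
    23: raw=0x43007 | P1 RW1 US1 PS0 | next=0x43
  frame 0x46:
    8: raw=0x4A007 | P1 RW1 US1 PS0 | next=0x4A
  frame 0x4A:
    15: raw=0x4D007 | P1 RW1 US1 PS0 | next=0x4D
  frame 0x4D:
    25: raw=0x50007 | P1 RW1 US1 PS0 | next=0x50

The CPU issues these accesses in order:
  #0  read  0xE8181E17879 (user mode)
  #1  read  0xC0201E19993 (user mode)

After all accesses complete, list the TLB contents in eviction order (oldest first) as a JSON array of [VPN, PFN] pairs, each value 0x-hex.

Trace:
#0 VA=0xE8181E17879 (r,user):
  lvl0: tbl 0x39, slot 29 ⇒ 0x3A007 (P1/RW1/US1/PS0)
  lvl1: tbl 0x3A, slot 6 ⇒ 0x3E007 (P1/RW1/US1/PS0)
  lvl2: tbl 0x3E, slot 15 ⇒ 0x42007 (P1/RW1/US1/PS0)
  lvl3: tbl 0x42, slot 23 ⇒ 0x43007 (P1/RW1/US1/PS0)
  ⇒ phys 0x43879  [4 reads]
#1 VA=0xC0201E19993 (r,user):
  lvl0: tbl 0x39, slot 24 ⇒ 0x46007 (P1/RW1/US1/PS0)
  lvl1: tbl 0x46, slot 8 ⇒ 0x4A007 (P1/RW1/US1/PS0)
  lvl2: tbl 0x4A, slot 15 ⇒ 0x4D007 (P1/RW1/US1/PS0)
  lvl3: tbl 0x4D, slot 25 ⇒ 0x50007 (P1/RW1/US1/PS0)
  ⇒ phys 0x50993  [4 reads]

TLB: [["0xE8181E17", "0x43"], ["0xC0201E19", "0x50"]]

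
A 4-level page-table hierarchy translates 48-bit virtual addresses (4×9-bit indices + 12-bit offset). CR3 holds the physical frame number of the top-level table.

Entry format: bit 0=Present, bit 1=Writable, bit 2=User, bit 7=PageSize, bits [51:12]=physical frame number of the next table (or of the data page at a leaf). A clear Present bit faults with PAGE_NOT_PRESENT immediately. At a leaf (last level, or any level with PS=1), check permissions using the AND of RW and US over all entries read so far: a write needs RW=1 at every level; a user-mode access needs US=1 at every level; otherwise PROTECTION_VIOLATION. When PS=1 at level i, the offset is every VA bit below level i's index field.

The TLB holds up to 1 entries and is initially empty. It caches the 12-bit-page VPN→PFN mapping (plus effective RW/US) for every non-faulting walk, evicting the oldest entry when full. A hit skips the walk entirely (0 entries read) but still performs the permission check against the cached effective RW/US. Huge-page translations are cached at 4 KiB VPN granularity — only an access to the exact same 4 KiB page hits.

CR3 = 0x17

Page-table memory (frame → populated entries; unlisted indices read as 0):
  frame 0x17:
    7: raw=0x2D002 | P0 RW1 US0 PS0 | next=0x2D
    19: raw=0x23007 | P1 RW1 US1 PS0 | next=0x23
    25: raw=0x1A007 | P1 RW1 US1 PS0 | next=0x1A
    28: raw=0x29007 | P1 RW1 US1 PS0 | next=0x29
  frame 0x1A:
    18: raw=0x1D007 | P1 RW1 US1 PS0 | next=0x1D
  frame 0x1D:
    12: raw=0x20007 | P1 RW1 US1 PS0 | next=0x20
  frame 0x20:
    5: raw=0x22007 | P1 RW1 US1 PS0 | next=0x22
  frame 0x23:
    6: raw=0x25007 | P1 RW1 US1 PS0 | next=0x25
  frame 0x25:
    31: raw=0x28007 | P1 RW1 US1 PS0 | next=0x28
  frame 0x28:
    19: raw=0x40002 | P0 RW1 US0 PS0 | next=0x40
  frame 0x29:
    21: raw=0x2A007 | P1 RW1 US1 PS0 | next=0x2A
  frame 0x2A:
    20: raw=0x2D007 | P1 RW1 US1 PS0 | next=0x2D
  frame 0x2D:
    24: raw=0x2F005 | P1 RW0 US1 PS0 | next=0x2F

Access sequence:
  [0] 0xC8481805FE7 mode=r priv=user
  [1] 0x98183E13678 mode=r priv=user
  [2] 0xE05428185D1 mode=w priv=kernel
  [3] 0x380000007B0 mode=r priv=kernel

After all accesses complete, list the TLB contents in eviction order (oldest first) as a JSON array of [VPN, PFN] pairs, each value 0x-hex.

Walk each access:
#0 VA=0xC8481805FE7 (r,user):
  lvl0: tbl 0x17, slot 25 ⇒ 0x1A007 (P1/RW1/US1/PS0)
  lvl1: tbl 0x1A, slot 18 ⇒ 0x1D007 (P1/RW1/US1/PS0)
  lvl2: tbl 0x1D, slot 12 ⇒ 0x20007 (P1/RW1/US1/PS0)
  lvl3: tbl 0x20, slot 5 ⇒ 0x22007 (P1/RW1/US1/PS0)
  → PA=0x22FE7  (4 entries read)
#1 VA=0x98183E13678 (r,user):
  lvl0: tbl 0x17, slot 19 ⇒ 0x23007 (P1/RW1/US1/PS0)
  lvl1: tbl 0x23, slot 6 ⇒ 0x25007 (P1/RW1/US1/PS0)
  lvl2: tbl 0x25, slot 31 ⇒ 0x28007 (P1/RW1/US1/PS0)
  lvl3: tbl 0x28, slot 19 ⇒ 0x40002 (P0/RW1/US0/PS0)
  ⇒ fault: PAGE_NOT_PRESENT  — 4 lookups
#2 VA=0xE05428185D1 (w,kernel):
  lvl0: tbl 0x17, slot 28 ⇒ 0x29007 (P1/RW1/US1/PS0)
  lvl1: tbl 0x29, slot 21 ⇒ 0x2A007 (P1/RW1/US1/PS0)
  lvl2: tbl 0x2A, slot 20 ⇒ 0x2D007 (P1/RW1/US1/PS0)
  lvl3: tbl 0x2D, slot 24 ⇒ 0x2F005 (P1/RW0/US1/PS0)
  ⇒ fault: PROTECTION_VIOLATION  — 4 lookups
#3 VA=0x380000007B0 (r,kernel):
  lvl0: tbl 0x17, slot 7 ⇒ 0x2D002 (P0/RW1/US0/PS0)
  ⇒ fault: PAGE_NOT_PRESENT  — 1 lookups

TLB: [["0xC8481805", "0x22"]]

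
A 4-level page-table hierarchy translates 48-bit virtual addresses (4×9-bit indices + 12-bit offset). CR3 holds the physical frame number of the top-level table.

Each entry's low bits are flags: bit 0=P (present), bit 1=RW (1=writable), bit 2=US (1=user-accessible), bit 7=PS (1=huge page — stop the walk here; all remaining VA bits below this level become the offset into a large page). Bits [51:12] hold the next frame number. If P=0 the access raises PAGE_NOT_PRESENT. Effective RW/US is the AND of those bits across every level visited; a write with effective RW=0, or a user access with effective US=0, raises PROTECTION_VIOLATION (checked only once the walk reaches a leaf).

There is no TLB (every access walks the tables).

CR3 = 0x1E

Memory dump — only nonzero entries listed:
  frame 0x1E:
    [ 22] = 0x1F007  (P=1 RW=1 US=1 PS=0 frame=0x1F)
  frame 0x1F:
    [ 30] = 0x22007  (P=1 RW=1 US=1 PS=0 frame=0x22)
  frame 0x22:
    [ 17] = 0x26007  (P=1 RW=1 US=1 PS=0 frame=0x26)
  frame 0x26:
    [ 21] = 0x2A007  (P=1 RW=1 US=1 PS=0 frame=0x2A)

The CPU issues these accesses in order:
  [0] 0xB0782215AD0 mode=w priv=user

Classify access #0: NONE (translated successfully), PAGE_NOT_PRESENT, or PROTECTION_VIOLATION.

Per-access translation:
#0 VA=0xB0782215AD0 (w,user):
  L0 @0x1E[22] → 0x1F007  P=1,RW=1,US=1,PS=0
  L1 @0x1F[30] → 0x22007  P=1,RW=1,US=1,PS=0
  L2 @0x22[17] → 0x26007  P=1,RW=1,US=1,PS=0
  L3 @0x26[21] → 0x2A007  P=1,RW=1,US=1,PS=0
  ✓ 0x2AAD0  — 4 lookups

Access #0 fault: NONE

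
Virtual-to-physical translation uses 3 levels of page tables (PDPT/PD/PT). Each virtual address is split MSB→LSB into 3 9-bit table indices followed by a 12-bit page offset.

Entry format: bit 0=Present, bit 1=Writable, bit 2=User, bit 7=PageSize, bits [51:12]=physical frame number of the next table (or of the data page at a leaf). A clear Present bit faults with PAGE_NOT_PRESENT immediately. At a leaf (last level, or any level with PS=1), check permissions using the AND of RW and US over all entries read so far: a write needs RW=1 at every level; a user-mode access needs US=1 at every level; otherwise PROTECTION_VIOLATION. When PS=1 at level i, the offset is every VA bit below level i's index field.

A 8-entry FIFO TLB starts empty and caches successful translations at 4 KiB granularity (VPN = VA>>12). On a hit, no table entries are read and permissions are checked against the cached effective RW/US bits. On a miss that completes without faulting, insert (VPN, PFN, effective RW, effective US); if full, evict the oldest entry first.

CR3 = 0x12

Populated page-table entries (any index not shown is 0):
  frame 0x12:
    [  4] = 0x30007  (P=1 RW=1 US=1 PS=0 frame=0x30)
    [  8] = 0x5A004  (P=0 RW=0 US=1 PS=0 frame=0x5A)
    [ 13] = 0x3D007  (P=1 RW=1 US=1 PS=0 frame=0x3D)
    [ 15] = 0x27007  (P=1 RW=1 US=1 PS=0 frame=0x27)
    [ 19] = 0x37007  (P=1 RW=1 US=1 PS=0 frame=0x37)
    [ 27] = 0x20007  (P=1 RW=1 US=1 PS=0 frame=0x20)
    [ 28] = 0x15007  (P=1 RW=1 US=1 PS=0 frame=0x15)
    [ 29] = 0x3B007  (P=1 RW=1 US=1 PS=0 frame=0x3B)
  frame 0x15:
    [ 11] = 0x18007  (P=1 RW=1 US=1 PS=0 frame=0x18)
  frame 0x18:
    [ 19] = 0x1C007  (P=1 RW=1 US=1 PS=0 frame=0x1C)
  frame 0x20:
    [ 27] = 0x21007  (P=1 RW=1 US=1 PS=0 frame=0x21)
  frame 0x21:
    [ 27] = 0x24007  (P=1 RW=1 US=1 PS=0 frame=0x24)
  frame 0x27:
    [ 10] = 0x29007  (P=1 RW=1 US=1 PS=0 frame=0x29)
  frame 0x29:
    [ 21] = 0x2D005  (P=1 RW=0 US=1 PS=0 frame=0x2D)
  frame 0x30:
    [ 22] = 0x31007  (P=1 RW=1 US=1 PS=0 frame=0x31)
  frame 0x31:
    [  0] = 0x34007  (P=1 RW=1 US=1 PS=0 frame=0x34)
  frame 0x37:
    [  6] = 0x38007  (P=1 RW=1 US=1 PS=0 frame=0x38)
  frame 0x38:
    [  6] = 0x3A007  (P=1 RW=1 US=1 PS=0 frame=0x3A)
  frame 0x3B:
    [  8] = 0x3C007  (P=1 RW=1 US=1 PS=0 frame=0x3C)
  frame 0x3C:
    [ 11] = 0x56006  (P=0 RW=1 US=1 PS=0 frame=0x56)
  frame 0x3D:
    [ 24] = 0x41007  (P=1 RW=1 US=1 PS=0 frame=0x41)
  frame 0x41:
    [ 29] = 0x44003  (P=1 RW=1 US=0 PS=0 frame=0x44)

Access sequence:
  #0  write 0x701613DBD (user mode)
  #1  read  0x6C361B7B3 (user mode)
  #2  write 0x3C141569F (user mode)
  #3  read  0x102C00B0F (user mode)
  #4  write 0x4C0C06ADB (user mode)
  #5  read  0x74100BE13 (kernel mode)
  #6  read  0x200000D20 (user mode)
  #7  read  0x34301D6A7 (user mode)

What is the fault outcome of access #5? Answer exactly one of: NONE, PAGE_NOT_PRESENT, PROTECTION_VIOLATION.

Walk each access:
#0 VA=0x701613DBD (w,user):
  lvl0: tbl 0x12, slot 28 ⇒ 0x15007 (P1/RW1/US1/PS0)
  lvl1: tbl 0x15, slot 11 ⇒ 0x18007 (P1/RW1/US1/PS0)
  lvl2: tbl 0x18, slot 19 ⇒ 0x1C007 (P1/RW1/US1/PS0)
  ⇒ phys 0x1CDBD  [3 reads]
#1 VA=0x6C361B7B3 (r,user):
  lvl0: tbl 0x12, slot 27 ⇒ 0x20007 (P1/RW1/US1/PS0)
  lvl1: tbl 0x20, slot 27 ⇒ 0x21007 (P1/RW1/US1/PS0)
  lvl2: tbl 0x21, slot 27 ⇒ 0x24007 (P1/RW1/US1/PS0)
  ⇒ phys 0x247B3  [3 reads]
#2 VA=0x3C141569F (w,user):
  lvl0: tbl 0x12, slot 15 ⇒ 0x27007 (P1/RW1/US1/PS0)
  lvl1: tbl 0x27, slot 10 ⇒ 0x29007 (P1/RW1/US1/PS0)
  lvl2: tbl 0x29, slot 21 ⇒ 0x2D005 (P1/RW0/US1/PS0)
  → PROTECTION_VIOLATION  (3 entries read)
#3 VA=0x102C00B0F (r,user):
  lvl0: tbl 0x12, slot 4 ⇒ 0x30007 (P1/RW1/US1/PS0)
  lvl1: tbl 0x30, slot 22 ⇒ 0x31007 (P1/RW1/US1/PS0)
  lvl2: tbl 0x31, slot 0 ⇒ 0x34007 (P1/RW1/US1/PS0)
  ⇒ phys 0x34B0F  [3 reads]
#4 VA=0x4C0C06ADB (w,user):
  lvl0: tbl 0x12, slot 19 ⇒ 0x37007 (P1/RW1/US1/PS0)
  lvl1: tbl 0x37, slot 6 ⇒ 0x38007 (P1/RW1/US1/PS0)
  lvl2: tbl 0x38, slot 6 ⇒ 0x3A007 (P1/RW1/US1/PS0)
  ⇒ phys 0x3AADB  [3 reads]
#5 VA=0x74100BE13 (r,kernel):
  lvl0: tbl 0x12, slot 29 ⇒ 0x3B007 (P1/RW1/US1/PS0)
  lvl1: tbl 0x3B, slot 8 ⇒ 0x3C007 (P1/RW1/US1/PS0)
  lvl2: tbl 0x3C, slot 11 ⇒ 0x56006 (P0/RW1/US1/PS0)
  → PAGE_NOT_PRESENT  (3 entries read)
#6 VA=0x200000D20 (r,user):
  lvl0: tbl 0x12, slot 8 ⇒ 0x5A004 (P0/RW0/US1/PS0)
  → PAGE_NOT_PRESENT  (1 entries read)
#7 VA=0x34301D6A7 (r,user):
  lvl0: tbl 0x12, slot 13 ⇒ 0x3D007 (P1/RW1/US1/PS0)
  lvl1: tbl 0x3D, slot 24 ⇒ 0x41007 (P1/RW1/US1/PS0)
  lvl2: tbl 0x41, slot 29 ⇒ 0x44003 (P1/RW1/US0/PS0)
  → PROTECTION_VIOLATION  (3 entries read)

Access #5 fault: PAGE_NOT_PRESENT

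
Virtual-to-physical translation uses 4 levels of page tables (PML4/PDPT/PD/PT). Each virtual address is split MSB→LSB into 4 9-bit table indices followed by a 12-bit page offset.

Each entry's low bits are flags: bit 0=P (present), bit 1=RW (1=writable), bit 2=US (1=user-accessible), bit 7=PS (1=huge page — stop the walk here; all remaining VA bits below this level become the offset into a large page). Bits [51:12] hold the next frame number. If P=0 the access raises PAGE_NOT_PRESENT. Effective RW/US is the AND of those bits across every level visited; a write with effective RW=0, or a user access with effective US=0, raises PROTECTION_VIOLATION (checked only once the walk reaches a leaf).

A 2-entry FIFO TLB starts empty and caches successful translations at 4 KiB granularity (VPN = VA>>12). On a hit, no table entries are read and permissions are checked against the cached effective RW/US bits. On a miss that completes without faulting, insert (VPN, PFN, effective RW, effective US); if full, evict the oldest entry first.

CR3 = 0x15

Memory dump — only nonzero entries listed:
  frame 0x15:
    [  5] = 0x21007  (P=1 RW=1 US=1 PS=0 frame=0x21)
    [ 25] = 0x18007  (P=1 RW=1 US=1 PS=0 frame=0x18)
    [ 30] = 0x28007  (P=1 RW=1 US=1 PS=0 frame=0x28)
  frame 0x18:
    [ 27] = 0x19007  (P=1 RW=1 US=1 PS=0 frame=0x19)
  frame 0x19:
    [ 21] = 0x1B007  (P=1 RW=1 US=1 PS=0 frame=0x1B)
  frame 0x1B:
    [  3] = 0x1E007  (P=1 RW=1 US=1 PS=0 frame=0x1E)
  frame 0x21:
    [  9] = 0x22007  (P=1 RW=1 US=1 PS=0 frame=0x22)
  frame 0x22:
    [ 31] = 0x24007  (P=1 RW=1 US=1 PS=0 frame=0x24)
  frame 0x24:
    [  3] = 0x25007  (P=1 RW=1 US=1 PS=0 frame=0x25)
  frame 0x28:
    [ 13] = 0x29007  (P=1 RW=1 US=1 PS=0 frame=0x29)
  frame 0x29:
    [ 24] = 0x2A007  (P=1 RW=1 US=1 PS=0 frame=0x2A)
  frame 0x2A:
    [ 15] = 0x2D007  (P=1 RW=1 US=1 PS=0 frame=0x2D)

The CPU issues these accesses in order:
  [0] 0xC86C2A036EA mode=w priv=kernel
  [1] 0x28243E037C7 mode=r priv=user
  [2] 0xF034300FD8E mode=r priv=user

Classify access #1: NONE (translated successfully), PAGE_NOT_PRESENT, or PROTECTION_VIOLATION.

Trace:
#0 VA=0xC86C2A036EA (w,kernel):
  lvl0: tbl 0x15, slot 25 ⇒ 0x18007 (P1/RW1/US1/PS0)
  lvl1: tbl 0x18, slot 27 ⇒ 0x19007 (P1/RW1/US1/PS0)
  lvl2: tbl 0x19, slot 21 ⇒ 0x1B007 (P1/RW1/US1/PS0)
  lvl3: tbl 0x1B, slot 3 ⇒ 0x1E007 (P1/RW1/US1/PS0)
  → PA=0x1E6EA  (4 entries read)
#1 VA=0x28243E037C7 (r,user):
  lvl0: tbl 0x15, slot 5 ⇒ 0x21007 (P1/RW1/US1/PS0)
  lvl1: tbl 0x21, slot 9 ⇒ 0x22007 (P1/RW1/US1/PS0)
  lvl2: tbl 0x22, slot 31 ⇒ 0x24007 (P1/RW1/US1/PS0)
  lvl3: tbl 0x24, slot 3 ⇒ 0x25007 (P1/RW1/US1/PS0)
  → PA=0x257C7  (4 entries read)
#2 VA=0xF034300FD8E (r,user):
  lvl0: tbl 0x15, slot 30 ⇒ 0x28007 (P1/RW1/US1/PS0)
  lvl1: tbl 0x28, slot 13 ⇒ 0x29007 (P1/RW1/US1/PS0)
  lvl2: tbl 0x29, slot 24 ⇒ 0x2A007 (P1/RW1/US1/PS0)
  lvl3: tbl 0x2A, slot 15 ⇒ 0x2D007 (P1/RW1/US1/PS0)
  → PA=0x2DD8E  (4 entries read)

Access #1 fault: NONE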